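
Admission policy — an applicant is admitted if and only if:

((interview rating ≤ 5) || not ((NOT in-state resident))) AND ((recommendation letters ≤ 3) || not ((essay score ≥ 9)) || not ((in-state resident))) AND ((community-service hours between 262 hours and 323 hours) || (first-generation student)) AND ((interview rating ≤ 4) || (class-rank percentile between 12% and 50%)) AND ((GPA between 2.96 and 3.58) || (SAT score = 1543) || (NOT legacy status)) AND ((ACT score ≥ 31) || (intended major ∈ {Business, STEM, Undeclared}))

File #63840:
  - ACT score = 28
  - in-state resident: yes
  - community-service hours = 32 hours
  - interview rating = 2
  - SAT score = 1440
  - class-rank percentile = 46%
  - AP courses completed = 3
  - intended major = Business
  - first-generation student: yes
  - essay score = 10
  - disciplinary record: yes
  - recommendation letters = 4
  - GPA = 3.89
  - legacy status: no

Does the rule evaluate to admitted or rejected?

Rejected

Atomic conditions:
  interview rating ≤ 5: 2 ≤ 5 is true
  NOT in-state resident: yes → false
  recommendation letters ≤ 3: 4 ≤ 3 is false
  essay score ≥ 9: 10 ≥ 9 is true
  in-state resident: yes → true
  community-service hours between 262 hours and 323 hours: 32 in [262, 323] is false
  first-generation student: yes → true
  interview rating ≤ 4: 2 ≤ 4 is true
  class-rank percentile between 12% and 50%: 46 in [12, 50] is true
  GPA between 2.96 and 3.58: 3.89 in [2.96, 3.58] is false
  SAT score = 1543: 1440 == 1543 is false
  NOT legacy status: no → true
  ACT score ≥ 31: 28 ≥ 31 is false
  intended major ∈ {Business, STEM, Undeclared}: Business is in the set → true
Combine:
[1.2] NOT false = true
[1] true OR true = true
[2.2] NOT true = false
[2.3] NOT true = false
[2] false OR false OR false = false
[3] false OR true = true
[4] true OR true = true
[5] false OR false OR true = true
[6] false OR true = true
[root] true AND false AND true AND true AND true AND true = false
Overall: false → rejected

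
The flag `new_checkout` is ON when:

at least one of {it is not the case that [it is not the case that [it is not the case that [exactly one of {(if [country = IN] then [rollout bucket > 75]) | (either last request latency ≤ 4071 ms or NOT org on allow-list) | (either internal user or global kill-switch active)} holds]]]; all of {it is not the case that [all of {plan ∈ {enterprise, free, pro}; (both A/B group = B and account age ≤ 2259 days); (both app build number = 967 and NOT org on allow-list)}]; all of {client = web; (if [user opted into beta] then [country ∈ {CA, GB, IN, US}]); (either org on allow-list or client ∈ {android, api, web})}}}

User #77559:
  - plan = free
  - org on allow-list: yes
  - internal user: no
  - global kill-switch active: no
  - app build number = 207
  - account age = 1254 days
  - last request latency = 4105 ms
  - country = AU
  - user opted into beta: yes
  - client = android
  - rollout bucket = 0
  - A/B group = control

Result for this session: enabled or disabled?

Disabled

Atomic conditions:
  country = IN: AU == IN is false
  rollout bucket > 75: 0 > 75 is false
  last request latency ≤ 4071 ms: 4105 ≤ 4071 is false
  NOT org on allow-list: yes → false
  internal user: no → false
  global kill-switch active: no → false
  plan ∈ {enterprise, free, pro}: free is in the set → true
  A/B group = B: control == B is false
  account age ≤ 2259 days: 1254 ≤ 2259 is true
  app build number = 967: 207 == 967 is false
  client = web: android == web is false
  user opted into beta: yes → true
  country ∈ {CA, GB, IN, US}: AU is not in the set → false
  org on allow-list: yes → true
  client ∈ {android, api, web}: android is in the set → true
Combine:
[1.1.1.1.1] false → false (antecedent false ⇒ implication holds) = true
[1.1.1.1.2] false OR false = false
[1.1.1.1.3] false OR false = false
[1.1.1.1] exactly-one(true, false, false) = true
[1.1.1] NOT true = false
[1.1] NOT false = true
[1] NOT true = false
[2.1.1.2] false AND true = false
[2.1.1.3] false AND false = false
[2.1.1] true AND false AND false = false
[2.1] NOT false = true
[2.2.2] true → false = false
[2.2.3] true OR true = true
[2.2] false AND false AND true = false
[2] true AND false = false
[root] false OR false = false
Overall: false → disabled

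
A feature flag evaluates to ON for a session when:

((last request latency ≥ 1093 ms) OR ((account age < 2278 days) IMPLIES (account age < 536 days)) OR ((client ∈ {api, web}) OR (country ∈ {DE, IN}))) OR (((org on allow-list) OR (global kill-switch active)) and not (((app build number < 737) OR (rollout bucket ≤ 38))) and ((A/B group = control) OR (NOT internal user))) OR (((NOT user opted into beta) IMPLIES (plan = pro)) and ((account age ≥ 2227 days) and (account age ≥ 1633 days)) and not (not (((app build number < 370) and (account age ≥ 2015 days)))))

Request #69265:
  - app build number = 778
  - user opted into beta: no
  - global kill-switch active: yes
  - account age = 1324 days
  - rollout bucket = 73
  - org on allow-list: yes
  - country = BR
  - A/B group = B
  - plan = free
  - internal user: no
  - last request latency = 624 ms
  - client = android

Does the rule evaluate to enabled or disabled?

Atomic conditions:
  last request latency ≥ 1093 ms: 624 ≥ 1093 is false
  account age < 2278 days: 1324 < 2278 is true
  account age < 536 days: 1324 < 536 is false
  client ∈ {api, web}: android is not in the set → false
  country ∈ {DE, IN}: BR is not in the set → false
  org on allow-list: yes → true
  global kill-switch active: yes → true
  app build number < 737: 778 < 737 is false
  rollout bucket ≤ 38: 73 ≤ 38 is false
  A/B group = control: B == control is false
  NOT internal user: no → true
  NOT user opted into beta: no → true
  plan = pro: free == pro is false
  account age ≥ 2227 days: 1324 ≥ 2227 is false
  account age ≥ 1633 days: 1324 ≥ 1633 is false
  app build number < 370: 778 < 370 is false
  account age ≥ 2015 days: 1324 ≥ 2015 is false
Combine:
[1.2] true → false = false
[1.3] false OR false = false
[1] false OR false OR false = false
[2.1] true OR true = true
[2.2.1] false OR false = false
[2.2] NOT false = true
[2.3] false OR true = true
[2] true AND true AND true = true
[3.1] true → false = false
[3.2] false AND false = false
[3.3.1.1] false AND false = false
[3.3.1] NOT false = true
[3.3] NOT true = false
[3] false AND false AND false = false
[root] false OR true OR false = true
Overall: true → enabled

Enabled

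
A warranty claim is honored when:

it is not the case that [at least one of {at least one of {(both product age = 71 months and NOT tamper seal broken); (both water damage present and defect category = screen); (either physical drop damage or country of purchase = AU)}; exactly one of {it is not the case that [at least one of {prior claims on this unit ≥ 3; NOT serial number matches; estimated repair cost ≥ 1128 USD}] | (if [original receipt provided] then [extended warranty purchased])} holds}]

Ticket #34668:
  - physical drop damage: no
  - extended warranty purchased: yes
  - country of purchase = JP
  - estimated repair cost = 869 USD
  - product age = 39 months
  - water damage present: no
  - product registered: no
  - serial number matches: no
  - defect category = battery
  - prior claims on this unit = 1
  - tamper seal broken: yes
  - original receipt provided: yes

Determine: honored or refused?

Refused

Atomic conditions:
  product age = 71 months: 39 == 71 is false
  NOT tamper seal broken: yes → false
  water damage present: no → false
  defect category = screen: battery == screen is false
  physical drop damage: no → false
  country of purchase = AU: JP == AU is false
  prior claims on this unit ≥ 3: 1 ≥ 3 is false
  NOT serial number matches: no → true
  estimated repair cost ≥ 1128 USD: 869 ≥ 1128 is false
  original receipt provided: yes → true
  extended warranty purchased: yes → true
Combine:
[1.1.1] false AND false = false
[1.1.2] false AND false = false
[1.1.3] false OR false = false
[1.1] false OR false OR false = false
[1.2.1.1] false OR true OR false = true
[1.2.1] NOT true = false
[1.2.2] true → true = true
[1.2] exactly-one(false, true) = true
[1] false OR true = true
[root] NOT true = false
Overall: false → refused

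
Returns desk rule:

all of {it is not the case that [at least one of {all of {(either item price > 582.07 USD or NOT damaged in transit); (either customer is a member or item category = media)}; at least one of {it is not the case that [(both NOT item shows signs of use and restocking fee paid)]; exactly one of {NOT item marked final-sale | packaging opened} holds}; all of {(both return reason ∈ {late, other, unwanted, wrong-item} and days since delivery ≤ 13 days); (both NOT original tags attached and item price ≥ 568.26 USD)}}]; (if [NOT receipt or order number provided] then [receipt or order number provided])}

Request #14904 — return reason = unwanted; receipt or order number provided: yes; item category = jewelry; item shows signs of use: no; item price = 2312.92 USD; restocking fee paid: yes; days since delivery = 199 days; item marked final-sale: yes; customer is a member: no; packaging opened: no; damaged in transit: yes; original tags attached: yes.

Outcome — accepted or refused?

Atomic conditions:
  item price > 582.07 USD: 2312.92 > 582.07 is true
  NOT damaged in transit: yes → false
  customer is a member: no → false
  item category = media: jewelry == media is false
  NOT item shows signs of use: no → true
  restocking fee paid: yes → true
  NOT item marked final-sale: yes → false
  packaging opened: no → false
  return reason ∈ {late, other, unwanted, wrong-item}: unwanted is in the set → true
  days since delivery ≤ 13 days: 199 ≤ 13 is false
  NOT original tags attached: yes → false
  item price ≥ 568.26 USD: 2312.92 ≥ 568.26 is true
  NOT receipt or order number provided: yes → false
  receipt or order number provided: yes → true
Combine:
[1.1.1.1] true OR false = true
[1.1.1.2] false OR false = false
[1.1.1] true AND false = false
[1.1.2.1.1] true AND true = true
[1.1.2.1] NOT true = false
[1.1.2.2] exactly-one(false, false) = false
[1.1.2] false OR false = false
[1.1.3.1] true AND false = false
[1.1.3.2] false AND true = false
[1.1.3] false AND false = false
[1.1] false OR false OR false = false
[1] NOT false = true
[2] false → true (antecedent false ⇒ implication holds) = true
[root] true AND true = true
Overall: true → accepted

Accepted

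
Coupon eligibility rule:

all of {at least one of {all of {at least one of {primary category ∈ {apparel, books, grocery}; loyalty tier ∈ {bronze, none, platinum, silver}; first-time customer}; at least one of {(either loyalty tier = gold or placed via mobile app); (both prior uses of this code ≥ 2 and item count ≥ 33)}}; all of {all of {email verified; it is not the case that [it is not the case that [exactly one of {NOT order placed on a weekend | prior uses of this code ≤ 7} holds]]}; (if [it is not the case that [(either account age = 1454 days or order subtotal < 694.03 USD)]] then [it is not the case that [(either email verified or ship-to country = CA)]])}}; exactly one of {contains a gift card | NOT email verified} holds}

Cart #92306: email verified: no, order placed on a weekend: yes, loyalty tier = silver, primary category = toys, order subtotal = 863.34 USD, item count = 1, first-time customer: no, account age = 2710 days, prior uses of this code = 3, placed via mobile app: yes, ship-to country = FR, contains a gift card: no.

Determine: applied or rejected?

Atomic conditions:
  primary category ∈ {apparel, books, grocery}: toys is not in the set → false
  loyalty tier ∈ {bronze, none, platinum, silver}: silver is in the set → true
  first-time customer: no → false
  loyalty tier = gold: silver == gold is false
  placed via mobile app: yes → true
  prior uses of this code ≥ 2: 3 ≥ 2 is true
  item count ≥ 33: 1 ≥ 33 is false
  email verified: no → false
  NOT order placed on a weekend: yes → false
  prior uses of this code ≤ 7: 3 ≤ 7 is true
  account age = 1454 days: 2710 == 1454 is false
  order subtotal < 694.03 USD: 863.34 < 694.03 is false
  ship-to country = CA: FR == CA is false
  contains a gift card: no → false
  NOT email verified: no → true
Combine:
[1.1.1] false OR true OR false = true
[1.1.2.1] false OR true = true
[1.1.2.2] true AND false = false
[1.1.2] true OR false = true
[1.1] true AND true = true
[1.2.1.2.1.1] exactly-one(false, true) = true
[1.2.1.2.1] NOT true = false
[1.2.1.2] NOT false = true
[1.2.1] false AND true = false
[1.2.2.1.1] false OR false = false
[1.2.2.1] NOT false = true
[1.2.2.2.1] false OR false = false
[1.2.2.2] NOT false = true
[1.2.2] true → true = true
[1.2] false AND true = false
[1] true OR false = true
[2] exactly-one(false, true) = true
[root] true AND true = true
Overall: true → applied

Applied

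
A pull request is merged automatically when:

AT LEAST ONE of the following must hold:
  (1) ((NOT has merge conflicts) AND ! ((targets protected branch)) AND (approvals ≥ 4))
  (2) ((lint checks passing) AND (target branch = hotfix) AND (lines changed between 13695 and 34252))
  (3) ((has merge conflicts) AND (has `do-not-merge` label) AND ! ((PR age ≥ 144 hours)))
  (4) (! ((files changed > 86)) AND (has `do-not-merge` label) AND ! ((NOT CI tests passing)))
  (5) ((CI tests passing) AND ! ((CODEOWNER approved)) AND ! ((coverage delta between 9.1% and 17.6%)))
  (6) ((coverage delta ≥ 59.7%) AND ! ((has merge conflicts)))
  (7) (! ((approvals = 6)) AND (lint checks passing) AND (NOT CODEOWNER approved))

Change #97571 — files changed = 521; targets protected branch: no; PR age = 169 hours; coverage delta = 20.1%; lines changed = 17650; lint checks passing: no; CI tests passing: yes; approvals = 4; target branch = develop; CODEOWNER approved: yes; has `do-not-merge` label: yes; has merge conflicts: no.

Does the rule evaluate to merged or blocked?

Merged

Atomic conditions:
  NOT has merge conflicts: no → true
  targets protected branch: no → false
  approvals ≥ 4: 4 ≥ 4 is true
  lint checks passing: no → false
  target branch = hotfix: develop == hotfix is false
  lines changed between 13695 and 34252: 17650 in [13695, 34252] is true
  has merge conflicts: no → false
  has `do-not-merge` label: yes → true
  PR age ≥ 144 hours: 169 ≥ 144 is true
  files changed > 86: 521 > 86 is true
  NOT CI tests passing: yes → false
  CI tests passing: yes → true
  CODEOWNER approved: yes → true
  coverage delta between 9.1% and 17.6%: 20.1 in [9.1, 17.6] is false
  coverage delta ≥ 59.7%: 20.1 ≥ 59.7 is false
  approvals = 6: 4 == 6 is false
  NOT CODEOWNER approved: yes → false
Combine:
[1.2] NOT false = true
[1] true AND true AND true = true
[2] false AND false AND true = false
[3.3] NOT true = false
[3] false AND true AND false = false
[4.1] NOT true = false
[4.3] NOT false = true
[4] false AND true AND true = false
[5.2] NOT true = false
[5.3] NOT false = true
[5] true AND false AND true = false
[6.2] NOT false = true
[6] false AND true = false
[7.1] NOT false = true
[7] true AND false AND false = false
[root] true OR false OR false OR false OR false OR false OR false = true
Overall: true → merged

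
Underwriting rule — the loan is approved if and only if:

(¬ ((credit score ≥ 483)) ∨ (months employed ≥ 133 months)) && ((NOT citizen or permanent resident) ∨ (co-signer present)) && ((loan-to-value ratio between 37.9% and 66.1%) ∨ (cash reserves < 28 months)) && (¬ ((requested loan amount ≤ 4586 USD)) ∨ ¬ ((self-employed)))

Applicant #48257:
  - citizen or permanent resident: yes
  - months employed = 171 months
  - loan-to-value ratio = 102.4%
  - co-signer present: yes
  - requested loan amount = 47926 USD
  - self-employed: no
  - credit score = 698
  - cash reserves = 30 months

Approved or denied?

Atomic conditions:
  credit score ≥ 483: 698 ≥ 483 is true
  months employed ≥ 133 months: 171 ≥ 133 is true
  NOT citizen or permanent resident: yes → false
  co-signer present: yes → true
  loan-to-value ratio between 37.9% and 66.1%: 102.4 in [37.9, 66.1] is false
  cash reserves < 28 months: 30 < 28 is false
  requested loan amount ≤ 4586 USD: 47926 ≤ 4586 is false
  self-employed: no → false
Combine:
[1.1] NOT true = false
[1] false OR true = true
[2] false OR true = true
[3] false OR false = false
[4.1] NOT false = true
[4.2] NOT false = true
[4] true OR true = true
[root] true AND true AND false AND true = false
Overall: false → denied

Denied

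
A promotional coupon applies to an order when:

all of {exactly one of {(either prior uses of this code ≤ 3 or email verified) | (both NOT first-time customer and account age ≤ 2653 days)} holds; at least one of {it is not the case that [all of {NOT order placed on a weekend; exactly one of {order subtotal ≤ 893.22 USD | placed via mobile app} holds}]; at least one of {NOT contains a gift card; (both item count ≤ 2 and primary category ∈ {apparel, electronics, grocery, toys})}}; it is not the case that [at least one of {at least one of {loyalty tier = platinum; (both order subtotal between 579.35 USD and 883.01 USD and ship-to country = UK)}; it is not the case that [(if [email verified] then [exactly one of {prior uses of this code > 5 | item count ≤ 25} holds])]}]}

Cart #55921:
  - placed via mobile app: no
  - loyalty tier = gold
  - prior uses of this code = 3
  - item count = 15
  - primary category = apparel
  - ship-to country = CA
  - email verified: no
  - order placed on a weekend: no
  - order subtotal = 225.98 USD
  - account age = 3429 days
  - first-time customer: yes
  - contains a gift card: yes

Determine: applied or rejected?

Rejected

Atomic conditions:
  prior uses of this code ≤ 3: 3 ≤ 3 is true
  email verified: no → false
  NOT first-time customer: yes → false
  account age ≤ 2653 days: 3429 ≤ 2653 is false
  NOT order placed on a weekend: no → true
  order subtotal ≤ 893.22 USD: 225.98 ≤ 893.22 is true
  placed via mobile app: no → false
  NOT contains a gift card: yes → false
  item count ≤ 2: 15 ≤ 2 is false
  primary category ∈ {apparel, electronics, grocery, toys}: apparel is in the set → true
  loyalty tier = platinum: gold == platinum is false
  order subtotal between 579.35 USD and 883.01 USD: 225.98 in [579.35, 883.01] is false
  ship-to country = UK: CA == UK is false
  prior uses of this code > 5: 3 > 5 is false
  item count ≤ 25: 15 ≤ 25 is true
Combine:
[1.1] true OR false = true
[1.2] false AND false = false
[1] exactly-one(true, false) = true
[2.1.1.2] exactly-one(true, false) = true
[2.1.1] true AND true = true
[2.1] NOT true = false
[2.2.2] false AND true = false
[2.2] false OR false = false
[2] false OR false = false
[3.1.1.2] false AND false = false
[3.1.1] false OR false = false
[3.1.2.1.2] exactly-one(false, true) = true
[3.1.2.1] false → true (antecedent false ⇒ implication holds) = true
[3.1.2] NOT true = false
[3.1] false OR false = false
[3] NOT false = true
[root] true AND false AND true = false
Overall: false → rejected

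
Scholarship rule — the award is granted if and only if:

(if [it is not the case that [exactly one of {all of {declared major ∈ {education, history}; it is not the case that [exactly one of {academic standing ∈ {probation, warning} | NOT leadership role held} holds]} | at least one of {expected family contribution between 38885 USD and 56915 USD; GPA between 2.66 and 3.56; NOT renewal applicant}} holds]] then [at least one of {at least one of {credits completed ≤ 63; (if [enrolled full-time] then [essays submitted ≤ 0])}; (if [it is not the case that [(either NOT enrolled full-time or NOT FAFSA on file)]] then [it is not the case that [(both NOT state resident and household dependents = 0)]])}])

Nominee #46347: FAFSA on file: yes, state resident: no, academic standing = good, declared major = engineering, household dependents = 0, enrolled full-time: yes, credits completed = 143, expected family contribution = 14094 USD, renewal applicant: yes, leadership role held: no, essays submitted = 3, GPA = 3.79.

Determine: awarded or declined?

Atomic conditions:
  declared major ∈ {education, history}: engineering is not in the set → false
  academic standing ∈ {probation, warning}: good is not in the set → false
  NOT leadership role held: no → true
  expected family contribution between 38885 USD and 56915 USD: 14094 in [38885, 56915] is false
  GPA between 2.66 and 3.56: 3.79 in [2.66, 3.56] is false
  NOT renewal applicant: yes → false
  credits completed ≤ 63: 143 ≤ 63 is false
  enrolled full-time: yes → true
  essays submitted ≤ 0: 3 ≤ 0 is false
  NOT enrolled full-time: yes → false
  NOT FAFSA on file: yes → false
  NOT state resident: no → true
  household dependents = 0: 0 == 0 is true
Combine:
[1.1.1.2.1] exactly-one(false, true) = true
[1.1.1.2] NOT true = false
[1.1.1] false AND false = false
[1.1.2] false OR false OR false = false
[1.1] exactly-one(false, false) = false
[1] NOT false = true
[2.1.2] true → false = false
[2.1] false OR false = false
[2.2.1.1] false OR false = false
[2.2.1] NOT false = true
[2.2.2.1] true AND true = true
[2.2.2] NOT true = false
[2.2] true → false = false
[2] false OR false = false
[root] true → false = false
Overall: false → declined

Declined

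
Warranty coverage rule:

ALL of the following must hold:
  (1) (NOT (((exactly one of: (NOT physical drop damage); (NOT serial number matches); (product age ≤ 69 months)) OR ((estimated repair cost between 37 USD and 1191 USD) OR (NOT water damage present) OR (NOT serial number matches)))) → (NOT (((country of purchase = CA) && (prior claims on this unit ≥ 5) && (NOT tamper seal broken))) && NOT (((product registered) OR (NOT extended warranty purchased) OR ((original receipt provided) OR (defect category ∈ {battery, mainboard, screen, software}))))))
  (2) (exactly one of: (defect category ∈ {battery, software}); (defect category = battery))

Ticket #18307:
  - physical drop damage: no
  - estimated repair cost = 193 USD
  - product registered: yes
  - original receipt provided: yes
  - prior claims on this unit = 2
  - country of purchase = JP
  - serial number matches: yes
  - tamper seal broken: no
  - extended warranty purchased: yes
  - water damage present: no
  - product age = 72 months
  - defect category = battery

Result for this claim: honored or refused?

Atomic conditions:
  NOT physical drop damage: no → true
  NOT serial number matches: yes → false
  product age ≤ 69 months: 72 ≤ 69 is false
  estimated repair cost between 37 USD and 1191 USD: 193 in [37, 1191] is true
  NOT water damage present: no → true
  country of purchase = CA: JP == CA is false
  prior claims on this unit ≥ 5: 2 ≥ 5 is false
  NOT tamper seal broken: no → true
  product registered: yes → true
  NOT extended warranty purchased: yes → false
  original receipt provided: yes → true
  defect category ∈ {battery, mainboard, screen, software}: battery is in the set → true
  defect category ∈ {battery, software}: battery is in the set → true
  defect category = battery: battery == battery is true
Combine:
[1.1.1.1] exactly-one(true, false, false) = true
[1.1.1.2] true OR true OR false = true
[1.1.1] true OR true = true
[1.1] NOT true = false
[1.2.1.1] false AND false AND true = false
[1.2.1] NOT false = true
[1.2.2.1.3] true OR true = true
[1.2.2.1] true OR false OR true = true
[1.2.2] NOT true = false
[1.2] true AND false = false
[1] false → false (antecedent false ⇒ implication holds) = true
[2] exactly-one(true, true) = false
[root] true AND false = false
Overall: false → refused

Refused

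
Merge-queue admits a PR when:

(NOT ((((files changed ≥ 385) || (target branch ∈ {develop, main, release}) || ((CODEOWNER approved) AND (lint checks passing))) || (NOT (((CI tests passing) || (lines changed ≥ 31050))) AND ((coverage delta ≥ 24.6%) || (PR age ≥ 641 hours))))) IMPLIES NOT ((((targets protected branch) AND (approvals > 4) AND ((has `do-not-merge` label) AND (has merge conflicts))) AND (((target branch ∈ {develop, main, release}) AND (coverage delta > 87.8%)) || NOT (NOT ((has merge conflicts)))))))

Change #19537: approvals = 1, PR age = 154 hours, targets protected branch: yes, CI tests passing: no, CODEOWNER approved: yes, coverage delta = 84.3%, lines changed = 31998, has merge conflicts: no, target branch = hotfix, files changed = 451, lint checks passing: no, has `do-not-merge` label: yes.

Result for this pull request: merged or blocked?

Merged

Atomic conditions:
  files changed ≥ 385: 451 ≥ 385 is true
  target branch ∈ {develop, main, release}: hotfix is not in the set → false
  CODEOWNER approved: yes → true
  lint checks passing: no → false
  CI tests passing: no → false
  lines changed ≥ 31050: 31998 ≥ 31050 is true
  coverage delta ≥ 24.6%: 84.3 ≥ 24.6 is true
  PR age ≥ 641 hours: 154 ≥ 641 is false
  targets protected branch: yes → true
  approvals > 4: 1 > 4 is false
  has `do-not-merge` label: yes → true
  has merge conflicts: no → false
  coverage delta > 87.8%: 84.3 > 87.8 is false
Combine:
[1.1.1.3] true AND false = false
[1.1.1] true OR false OR false = true
[1.1.2.1.1] false OR true = true
[1.1.2.1] NOT true = false
[1.1.2.2] true OR false = true
[1.1.2] false AND true = false
[1.1] true OR false = true
[1] NOT true = false
[2.1.1.3] true AND false = false
[2.1.1] true AND false AND false = false
[2.1.2.1] false AND false = false
[2.1.2.2.1] NOT false = true
[2.1.2.2] NOT true = false
[2.1.2] false OR false = false
[2.1] false AND false = false
[2] NOT false = true
[root] false → true (antecedent false ⇒ implication holds) = true
Overall: true → merged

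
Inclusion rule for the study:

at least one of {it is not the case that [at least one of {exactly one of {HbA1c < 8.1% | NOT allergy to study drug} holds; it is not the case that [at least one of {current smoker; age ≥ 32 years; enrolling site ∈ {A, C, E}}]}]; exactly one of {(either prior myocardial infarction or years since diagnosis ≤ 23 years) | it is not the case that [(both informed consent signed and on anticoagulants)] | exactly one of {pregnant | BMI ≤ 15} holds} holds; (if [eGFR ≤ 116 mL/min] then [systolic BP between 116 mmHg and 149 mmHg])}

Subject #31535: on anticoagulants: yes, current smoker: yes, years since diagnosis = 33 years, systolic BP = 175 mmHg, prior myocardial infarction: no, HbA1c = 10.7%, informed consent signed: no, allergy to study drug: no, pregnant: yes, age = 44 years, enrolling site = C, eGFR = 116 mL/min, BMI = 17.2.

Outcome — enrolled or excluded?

Excluded

Atomic conditions:
  HbA1c < 8.1%: 10.7 < 8.1 is false
  NOT allergy to study drug: no → true
  current smoker: yes → true
  age ≥ 32 years: 44 ≥ 32 is true
  enrolling site ∈ {A, C, E}: C is in the set → true
  prior myocardial infarction: no → false
  years since diagnosis ≤ 23 years: 33 ≤ 23 is false
  informed consent signed: no → false
  on anticoagulants: yes → true
  pregnant: yes → true
  BMI ≤ 15: 17.2 ≤ 15 is false
  eGFR ≤ 116 mL/min: 116 ≤ 116 is true
  systolic BP between 116 mmHg and 149 mmHg: 175 in [116, 149] is false
Combine:
[1.1.1] exactly-one(false, true) = true
[1.1.2.1] true OR true OR true = true
[1.1.2] NOT true = false
[1.1] true OR false = true
[1] NOT true = false
[2.1] false OR false = false
[2.2.1] false AND true = false
[2.2] NOT false = true
[2.3] exactly-one(true, false) = true
[2] exactly-one(false, true, true) = false
[3] true → false = false
[root] false OR false OR false = false
Overall: false → excluded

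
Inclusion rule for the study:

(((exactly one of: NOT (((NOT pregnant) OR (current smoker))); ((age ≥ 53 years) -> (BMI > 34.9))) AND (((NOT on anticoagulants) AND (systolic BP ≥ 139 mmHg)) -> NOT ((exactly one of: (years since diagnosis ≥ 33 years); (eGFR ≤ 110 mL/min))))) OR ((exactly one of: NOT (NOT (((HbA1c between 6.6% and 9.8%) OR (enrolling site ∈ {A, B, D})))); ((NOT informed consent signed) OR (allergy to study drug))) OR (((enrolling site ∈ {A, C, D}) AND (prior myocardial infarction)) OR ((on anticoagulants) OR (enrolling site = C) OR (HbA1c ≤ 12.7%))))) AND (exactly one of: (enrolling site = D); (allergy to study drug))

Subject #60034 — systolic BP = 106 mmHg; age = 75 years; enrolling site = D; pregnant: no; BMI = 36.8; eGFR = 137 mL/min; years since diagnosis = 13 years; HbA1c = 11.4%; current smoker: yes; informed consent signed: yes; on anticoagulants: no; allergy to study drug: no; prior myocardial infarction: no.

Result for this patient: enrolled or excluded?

Enrolled

Atomic conditions:
  NOT pregnant: no → true
  current smoker: yes → true
  age ≥ 53 years: 75 ≥ 53 is true
  BMI > 34.9: 36.8 > 34.9 is true
  NOT on anticoagulants: no → true
  systolic BP ≥ 139 mmHg: 106 ≥ 139 is false
  years since diagnosis ≥ 33 years: 13 ≥ 33 is false
  eGFR ≤ 110 mL/min: 137 ≤ 110 is false
  HbA1c between 6.6% and 9.8%: 11.4 in [6.6, 9.8] is false
  enrolling site ∈ {A, B, D}: D is in the set → true
  NOT informed consent signed: yes → false
  allergy to study drug: no → false
  enrolling site ∈ {A, C, D}: D is in the set → true
  prior myocardial infarction: no → false
  on anticoagulants: no → false
  enrolling site = C: D == C is false
  HbA1c ≤ 12.7%: 11.4 ≤ 12.7 is true
  enrolling site = D: D == D is true
Combine:
[1.1.1.1.1] true OR true = true
[1.1.1.1] NOT true = false
[1.1.1.2] true → true = true
[1.1.1] exactly-one(false, true) = true
[1.1.2.1] true AND false = false
[1.1.2.2.1] exactly-one(false, false) = false
[1.1.2.2] NOT false = true
[1.1.2] false → true (antecedent false ⇒ implication holds) = true
[1.1] true AND true = true
[1.2.1.1.1.1] false OR true = true
[1.2.1.1.1] NOT true = false
[1.2.1.1] NOT false = true
[1.2.1.2] false OR false = false
[1.2.1] exactly-one(true, false) = true
[1.2.2.1] true AND false = false
[1.2.2.2] false OR false OR true = true
[1.2.2] false OR true = true
[1.2] true OR true = true
[1] true OR true = true
[2] exactly-one(true, false) = true
[root] true AND true = true
Overall: true → enrolled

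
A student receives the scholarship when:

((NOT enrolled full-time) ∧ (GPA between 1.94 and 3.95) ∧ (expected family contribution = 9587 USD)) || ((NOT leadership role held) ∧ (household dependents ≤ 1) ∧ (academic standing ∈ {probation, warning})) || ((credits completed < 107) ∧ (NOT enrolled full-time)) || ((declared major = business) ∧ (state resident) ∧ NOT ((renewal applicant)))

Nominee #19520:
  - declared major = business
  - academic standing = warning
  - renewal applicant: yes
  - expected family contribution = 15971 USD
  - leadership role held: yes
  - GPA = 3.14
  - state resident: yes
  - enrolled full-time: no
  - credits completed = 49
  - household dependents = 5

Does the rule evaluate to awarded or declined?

Awarded

Atomic conditions:
  NOT enrolled full-time: no → true
  GPA between 1.94 and 3.95: 3.14 in [1.94, 3.95] is true
  expected family contribution = 9587 USD: 15971 == 9587 is false
  NOT leadership role held: yes → false
  household dependents ≤ 1: 5 ≤ 1 is false
  academic standing ∈ {probation, warning}: warning is in the set → true
  credits completed < 107: 49 < 107 is true
  declared major = business: business == business is true
  state resident: yes → true
  renewal applicant: yes → true
Combine:
[1] true AND true AND false = false
[2] false AND false AND true = false
[3] true AND true = true
[4.3] NOT true = false
[4] true AND true AND false = false
[root] false OR false OR true OR false = true
Overall: true → awarded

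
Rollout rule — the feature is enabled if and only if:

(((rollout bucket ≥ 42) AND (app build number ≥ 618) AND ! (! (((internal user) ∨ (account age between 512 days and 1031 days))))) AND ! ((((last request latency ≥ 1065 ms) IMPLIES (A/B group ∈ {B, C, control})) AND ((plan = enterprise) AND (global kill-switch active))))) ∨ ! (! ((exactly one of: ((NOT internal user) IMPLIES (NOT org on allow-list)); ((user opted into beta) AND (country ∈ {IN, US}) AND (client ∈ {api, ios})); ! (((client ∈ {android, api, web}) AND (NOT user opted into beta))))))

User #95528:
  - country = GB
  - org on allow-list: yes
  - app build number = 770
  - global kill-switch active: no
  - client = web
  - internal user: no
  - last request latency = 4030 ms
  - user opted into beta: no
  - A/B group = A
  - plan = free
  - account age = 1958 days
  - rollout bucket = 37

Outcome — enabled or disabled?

Disabled

Atomic conditions:
  rollout bucket ≥ 42: 37 ≥ 42 is false
  app build number ≥ 618: 770 ≥ 618 is true
  internal user: no → false
  account age between 512 days and 1031 days: 1958 in [512, 1031] is false
  last request latency ≥ 1065 ms: 4030 ≥ 1065 is true
  A/B group ∈ {B, C, control}: A is not in the set → false
  plan = enterprise: free == enterprise is false
  global kill-switch active: no → false
  NOT internal user: no → true
  NOT org on allow-list: yes → false
  user opted into beta: no → false
  country ∈ {IN, US}: GB is not in the set → false
  client ∈ {api, ios}: web is not in the set → false
  client ∈ {android, api, web}: web is in the set → true
  NOT user opted into beta: no → true
Combine:
[1.1.3.1.1] false OR false = false
[1.1.3.1] NOT false = true
[1.1.3] NOT true = false
[1.1] false AND true AND false = false
[1.2.1.1] true → false = false
[1.2.1.2] false AND false = false
[1.2.1] false AND false = false
[1.2] NOT false = true
[1] false AND true = false
[2.1.1.1] true → false = false
[2.1.1.2] false AND false AND false = false
[2.1.1.3.1] true AND true = true
[2.1.1.3] NOT true = false
[2.1.1] exactly-one(false, false, false) = false
[2.1] NOT false = true
[2] NOT true = false
[root] false OR false = false
Overall: false → disabled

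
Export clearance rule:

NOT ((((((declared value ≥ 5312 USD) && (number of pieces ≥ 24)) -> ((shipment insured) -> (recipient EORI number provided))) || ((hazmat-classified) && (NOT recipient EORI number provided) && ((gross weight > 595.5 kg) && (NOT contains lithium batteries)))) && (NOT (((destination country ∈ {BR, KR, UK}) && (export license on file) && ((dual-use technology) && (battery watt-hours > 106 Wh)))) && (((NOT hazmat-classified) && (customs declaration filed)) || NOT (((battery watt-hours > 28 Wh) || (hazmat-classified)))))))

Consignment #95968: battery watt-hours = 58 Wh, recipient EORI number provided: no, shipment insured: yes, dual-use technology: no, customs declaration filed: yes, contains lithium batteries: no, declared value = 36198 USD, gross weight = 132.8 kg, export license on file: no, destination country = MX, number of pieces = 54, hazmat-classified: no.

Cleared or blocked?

Atomic conditions:
  declared value ≥ 5312 USD: 36198 ≥ 5312 is true
  number of pieces ≥ 24: 54 ≥ 24 is true
  shipment insured: yes → true
  recipient EORI number provided: no → false
  hazmat-classified: no → false
  NOT recipient EORI number provided: no → true
  gross weight > 595.5 kg: 132.8 > 595.5 is false
  NOT contains lithium batteries: no → true
  destination country ∈ {BR, KR, UK}: MX is not in the set → false
  export license on file: no → false
  dual-use technology: no → false
  battery watt-hours > 106 Wh: 58 > 106 is false
  NOT hazmat-classified: no → true
  customs declaration filed: yes → true
  battery watt-hours > 28 Wh: 58 > 28 is true
Combine:
[1.1.1.1] true AND true = true
[1.1.1.2] true → false = false
[1.1.1] true → false = false
[1.1.2.3] false AND true = false
[1.1.2] false AND true AND false = false
[1.1] false OR false = false
[1.2.1.1.3] false AND false = false
[1.2.1.1] false AND false AND false = false
[1.2.1] NOT false = true
[1.2.2.1] true AND true = true
[1.2.2.2.1] true OR false = true
[1.2.2.2] NOT true = false
[1.2.2] true OR false = true
[1.2] true AND true = true
[1] false AND true = false
[root] NOT false = true
Overall: true → cleared

Cleared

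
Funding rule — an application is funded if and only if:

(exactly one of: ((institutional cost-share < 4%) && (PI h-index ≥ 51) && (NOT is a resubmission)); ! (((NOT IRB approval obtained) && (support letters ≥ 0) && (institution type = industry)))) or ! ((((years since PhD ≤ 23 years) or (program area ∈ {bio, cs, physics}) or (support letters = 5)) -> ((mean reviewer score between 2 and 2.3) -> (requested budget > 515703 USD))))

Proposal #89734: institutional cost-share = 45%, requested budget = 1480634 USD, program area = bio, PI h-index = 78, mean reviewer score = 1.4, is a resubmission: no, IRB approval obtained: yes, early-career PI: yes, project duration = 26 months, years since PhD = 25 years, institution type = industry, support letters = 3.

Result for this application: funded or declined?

Funded

Atomic conditions:
  institutional cost-share < 4%: 45 < 4 is false
  PI h-index ≥ 51: 78 ≥ 51 is true
  NOT is a resubmission: no → true
  NOT IRB approval obtained: yes → false
  support letters ≥ 0: 3 ≥ 0 is true
  institution type = industry: industry == industry is true
  years since PhD ≤ 23 years: 25 ≤ 23 is false
  program area ∈ {bio, cs, physics}: bio is in the set → true
  support letters = 5: 3 == 5 is false
  mean reviewer score between 2 and 2.3: 1.4 in [2, 2.3] is false
  requested budget > 515703 USD: 1480634 > 515703 is true
Combine:
[1.1] false AND true AND true = false
[1.2.1] false AND true AND true = false
[1.2] NOT false = true
[1] exactly-one(false, true) = true
[2.1.1] false OR true OR false = true
[2.1.2] false → true (antecedent false ⇒ implication holds) = true
[2.1] true → true = true
[2] NOT true = false
[root] true OR false = true
Overall: true → funded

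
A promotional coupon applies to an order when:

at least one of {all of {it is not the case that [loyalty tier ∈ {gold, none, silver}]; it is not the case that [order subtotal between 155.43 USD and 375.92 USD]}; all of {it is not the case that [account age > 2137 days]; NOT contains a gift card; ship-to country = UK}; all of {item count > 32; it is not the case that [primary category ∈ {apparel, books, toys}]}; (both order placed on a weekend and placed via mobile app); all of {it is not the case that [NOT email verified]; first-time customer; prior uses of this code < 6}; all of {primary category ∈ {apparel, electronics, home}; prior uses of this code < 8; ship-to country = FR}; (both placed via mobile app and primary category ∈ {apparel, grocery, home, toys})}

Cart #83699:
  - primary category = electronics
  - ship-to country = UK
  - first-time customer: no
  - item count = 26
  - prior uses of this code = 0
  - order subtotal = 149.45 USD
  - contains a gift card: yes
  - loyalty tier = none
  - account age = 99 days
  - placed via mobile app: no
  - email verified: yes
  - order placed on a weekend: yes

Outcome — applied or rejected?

Atomic conditions:
  loyalty tier ∈ {gold, none, silver}: none is in the set → true
  order subtotal between 155.43 USD and 375.92 USD: 149.45 in [155.43, 375.92] is false
  account age > 2137 days: 99 > 2137 is false
  NOT contains a gift card: yes → false
  ship-to country = UK: UK == UK is true
  item count > 32: 26 > 32 is false
  primary category ∈ {apparel, books, toys}: electronics is not in the set → false
  order placed on a weekend: yes → true
  placed via mobile app: no → false
  NOT email verified: yes → false
  first-time customer: no → false
  prior uses of this code < 6: 0 < 6 is true
  primary category ∈ {apparel, electronics, home}: electronics is in the set → true
  prior uses of this code < 8: 0 < 8 is true
  ship-to country = FR: UK == FR is false
  primary category ∈ {apparel, grocery, home, toys}: electronics is not in the set → false
Combine:
[1.1] NOT true = false
[1.2] NOT false = true
[1] false AND true = false
[2.1] NOT false = true
[2] true AND false AND true = false
[3.2] NOT false = true
[3] false AND true = false
[4] true AND false = false
[5.1] NOT false = true
[5] true AND false AND true = false
[6] true AND true AND false = false
[7] false AND false = false
[root] false OR false OR false OR false OR false OR false OR false = false
Overall: false → rejected

Rejected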